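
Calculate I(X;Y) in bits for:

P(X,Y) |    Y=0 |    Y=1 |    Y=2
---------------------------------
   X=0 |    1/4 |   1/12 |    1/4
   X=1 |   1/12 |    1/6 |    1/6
0.0753 bits

Mutual information: I(X;Y) = H(X) + H(Y) - H(X,Y)

Marginals:
P(X) = (7/12, 5/12), H(X) = 0.9799 bits
P(Y) = (1/3, 1/4, 5/12), H(Y) = 1.5546 bits

Joint entropy: H(X,Y) = 2.4591 bits

I(X;Y) = 0.9799 + 1.5546 - 2.4591 = 0.0753 bits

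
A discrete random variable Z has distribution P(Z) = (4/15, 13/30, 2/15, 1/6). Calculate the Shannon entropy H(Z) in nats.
1.2821 nats

Shannon entropy is H(X) = -Σ p(x) log p(x).

For P = (4/15, 13/30, 2/15, 1/6):
H = -4/15 × log_e(4/15) -13/30 × log_e(13/30) -2/15 × log_e(2/15) -1/6 × log_e(1/6)
H = 1.2821 nats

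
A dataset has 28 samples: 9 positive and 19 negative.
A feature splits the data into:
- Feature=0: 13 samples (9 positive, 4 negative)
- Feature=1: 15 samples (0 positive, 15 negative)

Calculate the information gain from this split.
0.4925 bits

Information Gain = H(Y) - H(Y|Feature)

Before split:
P(positive) = 9/28 = 0.3214
H(Y) = 0.9059 bits

After split:
Feature=0: H = 0.8905 bits (weight = 13/28)
Feature=1: H = 0.0000 bits (weight = 15/28)
H(Y|Feature) = (13/28)×0.8905 + (15/28)×0.0000 = 0.4134 bits

Information Gain = 0.9059 - 0.4134 = 0.4925 bits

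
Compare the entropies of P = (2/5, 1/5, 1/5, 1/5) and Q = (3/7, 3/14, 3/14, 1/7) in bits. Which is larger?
P

Computing entropies in bits:
H(P) = 1.9219
H(Q) = 1.8774

Distribution P has higher entropy.

Intuition: The distribution closer to uniform (more spread out) has higher entropy.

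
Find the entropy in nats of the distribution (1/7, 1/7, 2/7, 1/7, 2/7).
1.5498 nats

Shannon entropy is H(X) = -Σ p(x) log p(x).

For P = (1/7, 1/7, 2/7, 1/7, 2/7):
H = -1/7 × log_e(1/7) -1/7 × log_e(1/7) -2/7 × log_e(2/7) -1/7 × log_e(1/7) -2/7 × log_e(2/7)
H = 1.5498 nats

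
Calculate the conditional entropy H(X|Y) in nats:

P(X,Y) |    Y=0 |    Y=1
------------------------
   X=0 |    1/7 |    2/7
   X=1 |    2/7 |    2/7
0.6689 nats

Using the chain rule: H(X|Y) = H(X,Y) - H(Y)

First, compute H(X,Y) = 1.3518 nats

Marginal P(Y) = (3/7, 4/7)
H(Y) = 0.6829 nats

H(X|Y) = H(X,Y) - H(Y) = 1.3518 - 0.6829 = 0.6689 nats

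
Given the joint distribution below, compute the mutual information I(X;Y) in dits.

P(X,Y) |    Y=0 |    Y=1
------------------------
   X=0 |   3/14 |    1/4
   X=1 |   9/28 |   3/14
0.0042 dits

Mutual information: I(X;Y) = H(X) + H(Y) - H(X,Y)

Marginals:
P(X) = (13/28, 15/28), H(X) = 0.2999 dits
P(Y) = (15/28, 13/28), H(Y) = 0.2999 dits

Joint entropy: H(X,Y) = 0.5957 dits

I(X;Y) = 0.2999 + 0.2999 - 0.5957 = 0.0042 dits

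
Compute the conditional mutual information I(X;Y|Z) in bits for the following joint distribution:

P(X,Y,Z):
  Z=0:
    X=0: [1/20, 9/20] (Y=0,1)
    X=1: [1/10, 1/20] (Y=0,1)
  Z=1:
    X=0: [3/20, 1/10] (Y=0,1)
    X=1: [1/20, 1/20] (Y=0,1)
0.1364 bits

Conditional mutual information: I(X;Y|Z) = H(X|Z) + H(Y|Z) - H(X,Y|Z)

H(Z) = 0.9341
H(X,Z) = 1.7427 → H(X|Z) = 0.8087
H(Y,Z) = 1.7855 → H(Y|Z) = 0.8514
H(X,Y,Z) = 2.4577 → H(X,Y|Z) = 1.5236

I(X;Y|Z) = 0.8087 + 0.8514 - 1.5236 = 0.1364 bits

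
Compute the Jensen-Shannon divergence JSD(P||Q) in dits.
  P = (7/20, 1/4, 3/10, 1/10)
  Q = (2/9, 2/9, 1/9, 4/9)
0.0387 dits

Jensen-Shannon divergence is:
JSD(P||Q) = 0.5 × D_KL(P||M) + 0.5 × D_KL(Q||M)
where M = 0.5 × (P + Q) is the mixture distribution.

M = 0.5 × (7/20, 1/4, 3/10, 1/10) + 0.5 × (2/9, 2/9, 1/9, 4/9) = (0.286111, 0.236111, 0.205556, 0.272222)

D_KL(P||M) = 0.0426 dits
D_KL(Q||M) = 0.0347 dits

JSD(P||Q) = 0.5 × 0.0426 + 0.5 × 0.0347 = 0.0387 dits

Unlike KL divergence, JSD is symmetric and bounded: 0 ≤ JSD ≤ log(2).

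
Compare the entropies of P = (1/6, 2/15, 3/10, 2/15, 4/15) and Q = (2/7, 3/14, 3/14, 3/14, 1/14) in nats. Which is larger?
P

Computing entropies in nats:
H(P) = 1.5496
H(Q) = 1.5367

Distribution P has higher entropy.

Intuition: The distribution closer to uniform (more spread out) has higher entropy.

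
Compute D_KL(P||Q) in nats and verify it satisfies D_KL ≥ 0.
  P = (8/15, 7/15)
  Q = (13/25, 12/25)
0.0004 nats

KL divergence satisfies the Gibbs inequality: D_KL(P||Q) ≥ 0 for all distributions P, Q.

D_KL(P||Q) = Σ p(x) log(p(x)/q(x))
Term by term:
  x=0: 8/15 × log_e[(8/15)/(13/25)] = 0.0135
  x=1: 7/15 × log_e[(7/15)/(12/25)] = -0.0131
D_KL(P||Q) = 0.0004 nats

D_KL(P||Q) = 0.0004 ≥ 0 ✓

This non-negativity is a fundamental property: relative entropy cannot be negative because it measures how different Q is from P.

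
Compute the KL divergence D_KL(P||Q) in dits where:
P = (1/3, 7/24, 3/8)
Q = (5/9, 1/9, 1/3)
0.0675 dits

KL divergence: D_KL(P||Q) = Σ p(x) log(p(x)/q(x))

Computing term by term:
  x=0: 1/3 × log_10[(1/3)/(5/9)] = 1/3 × -0.2218 = -0.0739
  x=1: 7/24 × log_10[(7/24)/(1/9)] = 7/24 × 0.4191 = 0.1222
  x=2: 3/8 × log_10[(3/8)/(1/3)] = 3/8 × 0.0512 = 0.0192

D_KL(P||Q) = 0.0675 dits

Note: KL divergence is always non-negative and equals 0 iff P = Q.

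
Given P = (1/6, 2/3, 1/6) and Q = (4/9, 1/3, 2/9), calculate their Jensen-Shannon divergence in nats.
0.0631 nats

Jensen-Shannon divergence is:
JSD(P||Q) = 0.5 × D_KL(P||M) + 0.5 × D_KL(Q||M)
where M = 0.5 × (P + Q) is the mixture distribution.

M = 0.5 × (1/6, 2/3, 1/6) + 0.5 × (4/9, 1/3, 2/9) = (11/36, 1/2, 7/36)

D_KL(P||M) = 0.0651 nats
D_KL(Q||M) = 0.0610 nats

JSD(P||Q) = 0.5 × 0.0651 + 0.5 × 0.0610 = 0.0631 nats

Unlike KL divergence, JSD is symmetric and bounded: 0 ≤ JSD ≤ log(2).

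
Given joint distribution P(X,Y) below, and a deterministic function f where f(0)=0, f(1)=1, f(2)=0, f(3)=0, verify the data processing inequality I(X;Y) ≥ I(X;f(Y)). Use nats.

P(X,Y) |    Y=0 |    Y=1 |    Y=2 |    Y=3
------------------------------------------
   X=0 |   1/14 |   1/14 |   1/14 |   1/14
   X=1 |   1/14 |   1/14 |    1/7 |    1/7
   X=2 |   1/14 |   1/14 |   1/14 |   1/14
I(X;Y) = 0.0140, I(X;f(Y)) = 0.0051, inequality holds: 0.0140 ≥ 0.0051

Data Processing Inequality: For any Markov chain X → Y → Z, we have I(X;Y) ≥ I(X;Z).

Here Z = f(Y) is a deterministic function of Y, forming X → Y → Z.

Original I(X;Y) = 0.0140 nats

After applying f:
P(X,Z) where Z=f(Y):
- P(X,Z=0) = P(X,Y=0) + P(X,Y=2) + P(X,Y=3)
- P(X,Z=1) = P(X,Y=1)

I(X;Z) = I(X;f(Y)) = 0.0051 nats

Verification: 0.0140 ≥ 0.0051 ✓

Information cannot be created by processing; the function f can only lose information about X.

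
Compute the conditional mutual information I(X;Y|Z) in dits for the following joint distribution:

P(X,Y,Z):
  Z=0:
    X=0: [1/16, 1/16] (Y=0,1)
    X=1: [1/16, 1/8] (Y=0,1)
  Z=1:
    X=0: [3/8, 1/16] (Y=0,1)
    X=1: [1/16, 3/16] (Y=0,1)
0.0586 dits

Conditional mutual information: I(X;Y|Z) = H(X|Z) + H(Y|Z) - H(X,Y|Z)

H(Z) = 0.2697
H(X,Z) = 0.5568 → H(X|Z) = 0.2871
H(Y,Z) = 0.5568 → H(Y|Z) = 0.2871
H(X,Y,Z) = 0.7852 → H(X,Y|Z) = 0.5155

I(X;Y|Z) = 0.2871 + 0.2871 - 0.5155 = 0.0586 dits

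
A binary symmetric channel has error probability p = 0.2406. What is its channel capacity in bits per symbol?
0.2040 bits

For a binary symmetric channel (BSC) with error probability p:
Capacity C = 1 - H(p) bits per symbol

where H(p) = -p log₂(p) - (1-p) log₂(1-p) is the binary entropy function.

H(0.2406) = 0.7960 bits
C = 1 - 0.7960 = 0.2040 bits per symbol

This means we can reliably transmit up to 0.2040 bits of information per channel use.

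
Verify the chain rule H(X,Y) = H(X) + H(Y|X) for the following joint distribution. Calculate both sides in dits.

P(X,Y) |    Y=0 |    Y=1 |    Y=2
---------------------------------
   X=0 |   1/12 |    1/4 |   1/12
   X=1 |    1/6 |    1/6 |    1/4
H(X,Y) = 0.7403, H(X) = 0.2950, H(Y|X) = 0.4453 (all in dits)

Chain rule: H(X,Y) = H(X) + H(Y|X)

Left side — joint entropy directly:
H(X,Y) = -Σ p(x,y) log p(x,y) = 0.7403 dits

Right side — compute H(Y|X) from the conditional distributions:
P(X) = (5/12, 7/12), so H(X) = 0.2950 dits
H(Y|X) = Σ_x P(X=x) · H(Y|X=x):
  P(Y|X=0) = (1/5, 3/5, 1/5), H(Y|X=0) = 0.4127, weight P(X=0) = 5/12
  P(Y|X=1) = (2/7, 2/7, 3/7), H(Y|X=1) = 0.4686, weight P(X=1) = 7/12
H(Y|X) = 0.4453 dits

H(X) + H(Y|X) = 0.2950 + 0.4453 = 0.7403 dits

Both sides equal 0.7403 dits. ✓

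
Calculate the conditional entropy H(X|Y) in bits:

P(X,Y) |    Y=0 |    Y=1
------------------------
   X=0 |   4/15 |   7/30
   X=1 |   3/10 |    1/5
0.9967 bits

Using the chain rule: H(X|Y) = H(X,Y) - H(Y)

First, compute H(X,Y) = 1.9839 bits

Marginal P(Y) = (17/30, 13/30)
H(Y) = 0.9871 bits

H(X|Y) = H(X,Y) - H(Y) = 1.9839 - 0.9871 = 0.9967 bits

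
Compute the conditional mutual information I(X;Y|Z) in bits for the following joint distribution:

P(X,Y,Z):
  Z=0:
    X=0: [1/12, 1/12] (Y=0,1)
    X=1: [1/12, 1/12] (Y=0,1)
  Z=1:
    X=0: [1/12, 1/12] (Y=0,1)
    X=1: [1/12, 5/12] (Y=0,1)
0.0492 bits

Conditional mutual information: I(X;Y|Z) = H(X|Z) + H(Y|Z) - H(X,Y|Z)

H(Z) = 0.9183
H(X,Z) = 1.7925 → H(X|Z) = 0.8742
H(Y,Z) = 1.7925 → H(Y|Z) = 0.8742
H(X,Y,Z) = 2.6175 → H(X,Y|Z) = 1.6992

I(X;Y|Z) = 0.8742 + 0.8742 - 1.6992 = 0.0492 bits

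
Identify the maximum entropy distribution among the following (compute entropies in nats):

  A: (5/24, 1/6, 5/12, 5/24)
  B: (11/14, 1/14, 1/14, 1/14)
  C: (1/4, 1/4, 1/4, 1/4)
C

For a discrete distribution over n outcomes, entropy is maximized by the uniform distribution.

Computing entropies:
H(A) = 1.3170 nats
H(B) = 0.7550 nats
H(C) = 1.3863 nats

The uniform distribution (where all probabilities equal 1/4) achieves the maximum entropy of log_e(4) = 1.3863 nats.

Distribution C has the highest entropy.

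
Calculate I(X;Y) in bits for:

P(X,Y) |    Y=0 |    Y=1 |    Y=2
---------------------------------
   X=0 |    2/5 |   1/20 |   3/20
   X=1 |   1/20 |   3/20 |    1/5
0.2374 bits

Mutual information: I(X;Y) = H(X) + H(Y) - H(X,Y)

Marginals:
P(X) = (3/5, 2/5), H(X) = 0.9710 bits
P(Y) = (9/20, 1/5, 7/20), H(Y) = 1.5129 bits

Joint entropy: H(X,Y) = 2.2464 bits

I(X;Y) = 0.9710 + 1.5129 - 2.2464 = 0.2374 bits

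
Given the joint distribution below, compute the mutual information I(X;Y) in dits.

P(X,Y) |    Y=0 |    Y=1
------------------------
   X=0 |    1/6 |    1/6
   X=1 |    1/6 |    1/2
0.0133 dits

Mutual information: I(X;Y) = H(X) + H(Y) - H(X,Y)

Marginals:
P(X) = (1/3, 2/3), H(X) = 0.2764 dits
P(Y) = (1/3, 2/3), H(Y) = 0.2764 dits

Joint entropy: H(X,Y) = 0.5396 dits

I(X;Y) = 0.2764 + 0.2764 - 0.5396 = 0.0133 dits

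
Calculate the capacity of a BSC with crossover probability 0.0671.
0.6450 bits

For a binary symmetric channel (BSC) with error probability p:
Capacity C = 1 - H(p) bits per symbol

where H(p) = -p log₂(p) - (1-p) log₂(1-p) is the binary entropy function.

H(0.0671) = 0.3550 bits
C = 1 - 0.3550 = 0.6450 bits per symbol

This means we can reliably transmit up to 0.6450 bits of information per channel use.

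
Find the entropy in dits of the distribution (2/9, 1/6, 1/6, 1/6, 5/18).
0.6888 dits

Shannon entropy is H(X) = -Σ p(x) log p(x).

For P = (2/9, 1/6, 1/6, 1/6, 5/18):
H = -2/9 × log_10(2/9) -1/6 × log_10(1/6) -1/6 × log_10(1/6) -1/6 × log_10(1/6) -5/18 × log_10(5/18)
H = 0.6888 dits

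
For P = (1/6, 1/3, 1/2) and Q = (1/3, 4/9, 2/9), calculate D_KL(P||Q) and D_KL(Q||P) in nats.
D_KL(P||Q) = 0.1940, D_KL(Q||P) = 0.1787

KL divergence is not symmetric: D_KL(P||Q) ≠ D_KL(Q||P) in general.

D_KL(P||Q) = 0.1940 nats
D_KL(Q||P) = 0.1787 nats

No, they are not equal!

This asymmetry is why KL divergence is not a true distance metric.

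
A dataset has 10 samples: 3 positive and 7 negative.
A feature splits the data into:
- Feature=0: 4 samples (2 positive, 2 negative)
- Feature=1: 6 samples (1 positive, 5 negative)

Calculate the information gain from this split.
0.0913 bits

Information Gain = H(Y) - H(Y|Feature)

Before split:
P(positive) = 3/10 = 0.3000
H(Y) = 0.8813 bits

After split:
Feature=0: H = 1.0000 bits (weight = 4/10)
Feature=1: H = 0.6500 bits (weight = 6/10)
H(Y|Feature) = (4/10)×1.0000 + (6/10)×0.6500 = 0.7900 bits

Information Gain = 0.8813 - 0.7900 = 0.0913 bits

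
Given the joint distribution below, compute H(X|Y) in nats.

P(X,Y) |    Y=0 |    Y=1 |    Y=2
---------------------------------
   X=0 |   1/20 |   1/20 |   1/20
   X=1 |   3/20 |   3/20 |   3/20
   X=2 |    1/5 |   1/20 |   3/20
0.9788 nats

Using the chain rule: H(X|Y) = H(X,Y) - H(Y)

First, compute H(X,Y) = 2.0593 nats

Marginal P(Y) = (2/5, 1/4, 7/20)
H(Y) = 1.0805 nats

H(X|Y) = H(X,Y) - H(Y) = 2.0593 - 1.0805 = 0.9788 nats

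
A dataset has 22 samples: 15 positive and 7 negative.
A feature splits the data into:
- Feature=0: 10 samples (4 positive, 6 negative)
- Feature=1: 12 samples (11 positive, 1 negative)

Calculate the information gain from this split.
0.2353 bits

Information Gain = H(Y) - H(Y|Feature)

Before split:
P(positive) = 15/22 = 0.6818
H(Y) = 0.9024 bits

After split:
Feature=0: H = 0.9710 bits (weight = 10/22)
Feature=1: H = 0.4138 bits (weight = 12/22)
H(Y|Feature) = (10/22)×0.9710 + (12/22)×0.4138 = 0.6671 bits

Information Gain = 0.9024 - 0.6671 = 0.2353 bits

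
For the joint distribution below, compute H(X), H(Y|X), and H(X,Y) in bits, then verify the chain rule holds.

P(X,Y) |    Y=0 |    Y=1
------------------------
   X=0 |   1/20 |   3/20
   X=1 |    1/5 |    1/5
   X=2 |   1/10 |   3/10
H(X,Y) = 2.4087, H(X) = 1.5219, H(Y|X) = 0.8868 (all in bits)

Chain rule: H(X,Y) = H(X) + H(Y|X)

Left side — joint entropy directly:
H(X,Y) = -Σ p(x,y) log p(x,y) = 2.4087 bits

Right side — compute H(Y|X) from the conditional distributions:
P(X) = (1/5, 2/5, 2/5), so H(X) = 1.5219 bits
H(Y|X) = Σ_x P(X=x) · H(Y|X=x):
  P(Y|X=0) = (1/4, 3/4), H(Y|X=0) = 0.8113, weight P(X=0) = 1/5
  P(Y|X=1) = (1/2, 1/2), H(Y|X=1) = 1.0000, weight P(X=1) = 2/5
  P(Y|X=2) = (1/4, 3/4), H(Y|X=2) = 0.8113, weight P(X=2) = 2/5
H(Y|X) = 0.8868 bits

H(X) + H(Y|X) = 1.5219 + 0.8868 = 2.4087 bits

Both sides equal 2.4087 bits. ✓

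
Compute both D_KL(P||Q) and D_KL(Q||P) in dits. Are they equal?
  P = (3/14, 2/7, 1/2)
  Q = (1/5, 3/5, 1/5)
D_KL(P||Q) = 0.1133, D_KL(Q||P) = 0.1078

KL divergence is not symmetric: D_KL(P||Q) ≠ D_KL(Q||P) in general.

D_KL(P||Q) = 0.1133 dits
D_KL(Q||P) = 0.1078 dits

No, they are not equal!

This asymmetry is why KL divergence is not a true distance metric.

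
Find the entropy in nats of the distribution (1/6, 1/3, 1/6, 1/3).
1.3297 nats

Shannon entropy is H(X) = -Σ p(x) log p(x).

For P = (1/6, 1/3, 1/6, 1/3):
H = -1/6 × log_e(1/6) -1/3 × log_e(1/3) -1/6 × log_e(1/6) -1/3 × log_e(1/3)
H = 1.3297 nats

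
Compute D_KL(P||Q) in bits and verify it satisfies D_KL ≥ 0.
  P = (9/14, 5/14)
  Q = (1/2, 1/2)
0.0597 bits

KL divergence satisfies the Gibbs inequality: D_KL(P||Q) ≥ 0 for all distributions P, Q.

D_KL(P||Q) = Σ p(x) log(p(x)/q(x))
Term by term:
  x=0: 9/14 × log_2[(9/14)/(1/2)] = 0.2331
  x=1: 5/14 × log_2[(5/14)/(1/2)] = -0.1734
D_KL(P||Q) = 0.0597 bits

D_KL(P||Q) = 0.0597 ≥ 0 ✓

This non-negativity is a fundamental property: relative entropy cannot be negative because it measures how different Q is from P.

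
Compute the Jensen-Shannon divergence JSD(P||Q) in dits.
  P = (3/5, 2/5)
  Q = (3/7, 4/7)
0.0064 dits

Jensen-Shannon divergence is:
JSD(P||Q) = 0.5 × D_KL(P||M) + 0.5 × D_KL(Q||M)
where M = 0.5 × (P + Q) is the mixture distribution.

M = 0.5 × (3/5, 2/5) + 0.5 × (3/7, 4/7) = (18/35, 17/35)

D_KL(P||M) = 0.0064 dits
D_KL(Q||M) = 0.0064 dits

JSD(P||Q) = 0.5 × 0.0064 + 0.5 × 0.0064 = 0.0064 dits

Unlike KL divergence, JSD is symmetric and bounded: 0 ≤ JSD ≤ log(2).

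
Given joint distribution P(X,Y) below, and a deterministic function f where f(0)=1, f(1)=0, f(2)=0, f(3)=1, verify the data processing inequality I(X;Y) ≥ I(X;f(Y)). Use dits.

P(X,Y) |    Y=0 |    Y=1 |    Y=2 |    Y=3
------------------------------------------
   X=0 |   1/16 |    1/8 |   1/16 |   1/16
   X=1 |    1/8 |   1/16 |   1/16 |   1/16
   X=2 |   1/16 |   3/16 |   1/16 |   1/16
I(X;Y) = 0.0189, I(X;f(Y)) = 0.0113, inequality holds: 0.0189 ≥ 0.0113

Data Processing Inequality: For any Markov chain X → Y → Z, we have I(X;Y) ≥ I(X;Z).

Here Z = f(Y) is a deterministic function of Y, forming X → Y → Z.

Original I(X;Y) = 0.0189 dits

After applying f:
P(X,Z) where Z=f(Y):
- P(X,Z=0) = P(X,Y=1) + P(X,Y=2)
- P(X,Z=1) = P(X,Y=0) + P(X,Y=3)

I(X;Z) = I(X;f(Y)) = 0.0113 dits

Verification: 0.0189 ≥ 0.0113 ✓

Information cannot be created by processing; the function f can only lose information about X.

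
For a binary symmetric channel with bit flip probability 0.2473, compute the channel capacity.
0.1930 bits

For a binary symmetric channel (BSC) with error probability p:
Capacity C = 1 - H(p) bits per symbol

where H(p) = -p log₂(p) - (1-p) log₂(1-p) is the binary entropy function.

H(0.2473) = 0.8070 bits
C = 1 - 0.8070 = 0.1930 bits per symbol

This means we can reliably transmit up to 0.1930 bits of information per channel use.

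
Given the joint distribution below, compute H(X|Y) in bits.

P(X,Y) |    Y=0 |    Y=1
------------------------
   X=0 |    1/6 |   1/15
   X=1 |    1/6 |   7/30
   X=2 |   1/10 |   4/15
1.4656 bits

Using the chain rule: H(X|Y) = H(X,Y) - H(Y)

First, compute H(X,Y) = 2.4527 bits

Marginal P(Y) = (13/30, 17/30)
H(Y) = 0.9871 bits

H(X|Y) = H(X,Y) - H(Y) = 2.4527 - 0.9871 = 1.4656 bits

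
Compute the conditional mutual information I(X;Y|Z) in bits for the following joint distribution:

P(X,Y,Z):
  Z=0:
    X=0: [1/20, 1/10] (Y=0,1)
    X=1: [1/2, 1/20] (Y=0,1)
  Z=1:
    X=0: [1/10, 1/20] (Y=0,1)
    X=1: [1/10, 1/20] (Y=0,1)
0.1452 bits

Conditional mutual information: I(X;Y|Z) = H(X|Z) + H(Y|Z) - H(X,Y|Z)

H(Z) = 0.8813
H(X,Z) = 1.7060 → H(X|Z) = 0.8247
H(Y,Z) = 1.6815 → H(Y|Z) = 0.8002
H(X,Y,Z) = 2.3610 → H(X,Y|Z) = 1.4797

I(X;Y|Z) = 0.8247 + 0.8002 - 1.4797 = 0.1452 bits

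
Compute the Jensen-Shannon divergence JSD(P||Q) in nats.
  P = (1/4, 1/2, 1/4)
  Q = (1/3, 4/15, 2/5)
0.0298 nats

Jensen-Shannon divergence is:
JSD(P||Q) = 0.5 × D_KL(P||M) + 0.5 × D_KL(Q||M)
where M = 0.5 × (P + Q) is the mixture distribution.

M = 0.5 × (1/4, 1/2, 1/4) + 0.5 × (1/3, 4/15, 2/5) = (7/24, 0.383333, 13/40)

D_KL(P||M) = 0.0287 nats
D_KL(Q||M) = 0.0308 nats

JSD(P||Q) = 0.5 × 0.0287 + 0.5 × 0.0308 = 0.0298 nats

Unlike KL divergence, JSD is symmetric and bounded: 0 ≤ JSD ≤ log(2).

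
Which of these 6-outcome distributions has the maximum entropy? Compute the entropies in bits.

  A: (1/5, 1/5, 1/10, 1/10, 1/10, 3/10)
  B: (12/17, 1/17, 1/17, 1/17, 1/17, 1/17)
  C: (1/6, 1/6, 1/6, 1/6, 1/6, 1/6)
C

For a discrete distribution over n outcomes, entropy is maximized by the uniform distribution.

Computing entropies:
H(A) = 2.4464 bits
H(B) = 1.5569 bits
H(C) = 2.5850 bits

The uniform distribution (where all probabilities equal 1/6) achieves the maximum entropy of log_2(6) = 2.5850 bits.

Distribution C has the highest entropy.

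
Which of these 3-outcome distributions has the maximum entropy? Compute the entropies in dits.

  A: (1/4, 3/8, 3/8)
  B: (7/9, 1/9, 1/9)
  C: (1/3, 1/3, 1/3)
C

For a discrete distribution over n outcomes, entropy is maximized by the uniform distribution.

Computing entropies:
H(A) = 0.4700 dits
H(B) = 0.2969 dits
H(C) = 0.4771 dits

The uniform distribution (where all probabilities equal 1/3) achieves the maximum entropy of log_10(3) = 0.4771 dits.

Distribution C has the highest entropy.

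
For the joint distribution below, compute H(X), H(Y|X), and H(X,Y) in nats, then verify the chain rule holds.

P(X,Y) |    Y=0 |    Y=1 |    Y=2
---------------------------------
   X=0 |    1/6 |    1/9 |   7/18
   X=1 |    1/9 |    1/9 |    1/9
H(X,Y) = 1.6425, H(X) = 0.6365, H(Y|X) = 1.0059 (all in nats)

Chain rule: H(X,Y) = H(X) + H(Y|X)

Left side — joint entropy directly:
H(X,Y) = -Σ p(x,y) log p(x,y) = 1.6425 nats

Right side — compute H(Y|X) from the conditional distributions:
P(X) = (2/3, 1/3), so H(X) = 0.6365 nats
H(Y|X) = Σ_x P(X=x) · H(Y|X=x):
  P(Y|X=0) = (1/4, 1/6, 7/12), H(Y|X=0) = 0.9596, weight P(X=0) = 2/3
  P(Y|X=1) = (1/3, 1/3, 1/3), H(Y|X=1) = 1.0986, weight P(X=1) = 1/3
H(Y|X) = 1.0059 nats

H(X) + H(Y|X) = 0.6365 + 1.0059 = 1.6425 nats

Both sides equal 1.6425 nats. ✓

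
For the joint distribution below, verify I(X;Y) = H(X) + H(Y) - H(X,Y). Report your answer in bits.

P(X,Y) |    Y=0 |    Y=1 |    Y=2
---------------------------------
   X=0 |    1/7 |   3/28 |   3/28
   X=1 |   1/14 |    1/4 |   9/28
I(X;Y) = 0.0811 bits

Mutual information has multiple equivalent forms:
- I(X;Y) = H(X) - H(X|Y)
- I(X;Y) = H(Y) - H(Y|X)
- I(X;Y) = H(X) + H(Y) - H(X,Y)

Computing all quantities:
H(X) = 0.9403, H(Y) = 1.5306, H(X,Y) = 2.3898
H(X|Y) = 0.8592, H(Y|X) = 1.4495

Verification:
H(X) - H(X|Y) = 0.9403 - 0.8592 = 0.0811
H(Y) - H(Y|X) = 1.5306 - 1.4495 = 0.0811
H(X) + H(Y) - H(X,Y) = 0.9403 + 1.5306 - 2.3898 = 0.0811

All forms give I(X;Y) = 0.0811 bits. ✓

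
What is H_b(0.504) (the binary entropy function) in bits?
1.0000 bits

The binary entropy function is:
H(p) = -p log(p) - (1-p) log(1-p)

H(0.504) = -0.504 × log_2(0.504) - 0.496 × log_2(0.496)
H(0.504) = 1.0000 bits

Note: Binary entropy is maximized at p=0.5 (H=1 bit) and minimized at p=0 or p=1 (H=0).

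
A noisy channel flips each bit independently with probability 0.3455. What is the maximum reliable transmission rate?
0.0700 bits

For a binary symmetric channel (BSC) with error probability p:
Capacity C = 1 - H(p) bits per symbol

where H(p) = -p log₂(p) - (1-p) log₂(1-p) is the binary entropy function.

H(0.3455) = 0.9300 bits
C = 1 - 0.9300 = 0.0700 bits per symbol

This means we can reliably transmit up to 0.0700 bits of information per channel use.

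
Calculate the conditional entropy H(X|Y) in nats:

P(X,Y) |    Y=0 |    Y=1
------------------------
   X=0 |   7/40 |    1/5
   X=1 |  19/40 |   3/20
0.6176 nats

Using the chain rule: H(X|Y) = H(X,Y) - H(Y)

First, compute H(X,Y) = 1.2651 nats

Marginal P(Y) = (13/20, 7/20)
H(Y) = 0.6474 nats

H(X|Y) = H(X,Y) - H(Y) = 1.2651 - 0.6474 = 0.6176 nats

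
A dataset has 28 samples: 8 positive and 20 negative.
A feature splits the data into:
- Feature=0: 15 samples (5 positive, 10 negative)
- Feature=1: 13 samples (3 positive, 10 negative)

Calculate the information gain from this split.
0.0093 bits

Information Gain = H(Y) - H(Y|Feature)

Before split:
P(positive) = 8/28 = 0.2857
H(Y) = 0.8631 bits

After split:
Feature=0: H = 0.9183 bits (weight = 15/28)
Feature=1: H = 0.7793 bits (weight = 13/28)
H(Y|Feature) = (15/28)×0.9183 + (13/28)×0.7793 = 0.8538 bits

Information Gain = 0.8631 - 0.8538 = 0.0093 bits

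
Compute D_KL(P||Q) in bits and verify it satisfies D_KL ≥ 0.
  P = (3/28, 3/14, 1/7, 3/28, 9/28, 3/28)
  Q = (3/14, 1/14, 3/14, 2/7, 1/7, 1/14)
0.4360 bits

KL divergence satisfies the Gibbs inequality: D_KL(P||Q) ≥ 0 for all distributions P, Q.

D_KL(P||Q) = Σ p(x) log(p(x)/q(x))
Term by term:
  x=0: 3/28 × log_2[(3/28)/(3/14)] = -0.1071
  x=1: 3/14 × log_2[(3/14)/(1/14)] = 0.3396
  x=2: 1/7 × log_2[(1/7)/(3/14)] = -0.0836
  x=3: 3/28 × log_2[(3/28)/(2/7)] = -0.1516
  x=4: 9/28 × log_2[(9/28)/(1/7)] = 0.3760
  x=5: 3/28 × log_2[(3/28)/(1/14)] = 0.0627
D_KL(P||Q) = 0.4360 bits

D_KL(P||Q) = 0.4360 ≥ 0 ✓

This non-negativity is a fundamental property: relative entropy cannot be negative because it measures how different Q is from P.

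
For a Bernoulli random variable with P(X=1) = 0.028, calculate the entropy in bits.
0.1843 bits

The binary entropy function is:
H(p) = -p log(p) - (1-p) log(1-p)

H(0.028) = -0.028 × log_2(0.028) - 0.972 × log_2(0.972)
H(0.028) = 0.1843 bits

Note: Binary entropy is maximized at p=0.5 (H=1 bit) and minimized at p=0 or p=1 (H=0).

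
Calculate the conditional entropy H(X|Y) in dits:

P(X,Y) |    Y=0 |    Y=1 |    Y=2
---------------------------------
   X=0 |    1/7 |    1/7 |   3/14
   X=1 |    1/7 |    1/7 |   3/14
0.3010 dits

Using the chain rule: H(X|Y) = H(X,Y) - H(Y)

First, compute H(X,Y) = 0.7696 dits

Marginal P(Y) = (2/7, 2/7, 3/7)
H(Y) = 0.4686 dits

H(X|Y) = H(X,Y) - H(Y) = 0.7696 - 0.4686 = 0.3010 dits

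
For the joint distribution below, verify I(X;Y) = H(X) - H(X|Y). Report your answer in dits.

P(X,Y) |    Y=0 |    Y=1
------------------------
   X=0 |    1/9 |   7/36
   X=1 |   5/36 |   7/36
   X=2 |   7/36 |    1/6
I(X;Y) = 0.0048 dits

Mutual information has multiple equivalent forms:
- I(X;Y) = H(X) - H(X|Y)
- I(X;Y) = H(Y) - H(Y|X)
- I(X;Y) = H(X) + H(Y) - H(X,Y)

Computing all quantities:
H(X) = 0.4761, H(Y) = 0.2983, H(X,Y) = 0.7697
H(X|Y) = 0.4713, H(Y|X) = 0.2935

Verification:
H(X) - H(X|Y) = 0.4761 - 0.4713 = 0.0048
H(Y) - H(Y|X) = 0.2983 - 0.2935 = 0.0048
H(X) + H(Y) - H(X,Y) = 0.4761 + 0.2983 - 0.7697 = 0.0048

All forms give I(X;Y) = 0.0048 dits. ✓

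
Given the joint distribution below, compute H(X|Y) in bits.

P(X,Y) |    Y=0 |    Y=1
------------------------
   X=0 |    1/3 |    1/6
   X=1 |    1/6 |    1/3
0.9183 bits

Using the chain rule: H(X|Y) = H(X,Y) - H(Y)

First, compute H(X,Y) = 1.9183 bits

Marginal P(Y) = (1/2, 1/2)
H(Y) = 1.0000 bits

H(X|Y) = H(X,Y) - H(Y) = 1.9183 - 1.0000 = 0.9183 bits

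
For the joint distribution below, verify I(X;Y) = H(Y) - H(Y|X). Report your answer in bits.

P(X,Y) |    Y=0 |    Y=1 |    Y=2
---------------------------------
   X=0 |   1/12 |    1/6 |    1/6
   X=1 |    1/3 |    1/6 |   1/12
I(X;Y) = 0.1162 bits

Mutual information has multiple equivalent forms:
- I(X;Y) = H(X) - H(X|Y)
- I(X;Y) = H(Y) - H(Y|X)
- I(X;Y) = H(X) + H(Y) - H(X,Y)

Computing all quantities:
H(X) = 0.9799, H(Y) = 1.5546, H(X,Y) = 2.4183
H(X|Y) = 0.8637, H(Y|X) = 1.4384

Verification:
H(X) - H(X|Y) = 0.9799 - 0.8637 = 0.1162
H(Y) - H(Y|X) = 1.5546 - 1.4384 = 0.1162
H(X) + H(Y) - H(X,Y) = 0.9799 + 1.5546 - 2.4183 = 0.1162

All forms give I(X;Y) = 0.1162 bits. ✓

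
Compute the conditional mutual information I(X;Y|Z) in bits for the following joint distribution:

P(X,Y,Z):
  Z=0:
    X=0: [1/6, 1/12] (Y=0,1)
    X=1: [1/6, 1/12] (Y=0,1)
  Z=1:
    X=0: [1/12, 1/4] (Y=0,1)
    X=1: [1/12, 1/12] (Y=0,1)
0.0221 bits

Conditional mutual information: I(X;Y|Z) = H(X|Z) + H(Y|Z) - H(X,Y|Z)

H(Z) = 1.0000
H(X,Z) = 1.9591 → H(X|Z) = 0.9591
H(Y,Z) = 1.9183 → H(Y|Z) = 0.9183
H(X,Y,Z) = 2.8554 → H(X,Y|Z) = 1.8554

I(X;Y|Z) = 0.9591 + 0.9183 - 1.8554 = 0.0221 bits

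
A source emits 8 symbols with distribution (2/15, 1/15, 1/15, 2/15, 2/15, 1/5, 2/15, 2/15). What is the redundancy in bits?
0.0768 bits

Redundancy measures how far a source is from maximum entropy:
R = H_max - H(X)

Maximum entropy for 8 symbols: H_max = log_2(8) = 3.0000 bits
Actual entropy: H(X) = 2.9232 bits
Redundancy: R = 3.0000 - 2.9232 = 0.0768 bits

This redundancy represents potential for compression: the source could be compressed by 0.0768 bits per symbol.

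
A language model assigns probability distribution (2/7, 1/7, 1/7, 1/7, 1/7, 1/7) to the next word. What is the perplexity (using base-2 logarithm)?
5.7423

Perplexity is 2^H (or exp(H) for natural log).

First, H = -Σ p log p = 2.5216 bits
Perplexity = 2^2.5216 = 5.7423

Interpretation: The model's uncertainty is equivalent to choosing uniformly among 5.7 options.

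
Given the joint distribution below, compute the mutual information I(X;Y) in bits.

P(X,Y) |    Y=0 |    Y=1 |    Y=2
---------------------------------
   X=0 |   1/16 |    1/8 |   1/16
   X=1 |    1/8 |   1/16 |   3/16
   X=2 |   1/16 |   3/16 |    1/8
0.0919 bits

Mutual information: I(X;Y) = H(X) + H(Y) - H(X,Y)

Marginals:
P(X) = (1/4, 3/8, 3/8), H(X) = 1.5613 bits
P(Y) = (1/4, 3/8, 3/8), H(Y) = 1.5613 bits

Joint entropy: H(X,Y) = 3.0306 bits

I(X;Y) = 1.5613 + 1.5613 - 3.0306 = 0.0919 bits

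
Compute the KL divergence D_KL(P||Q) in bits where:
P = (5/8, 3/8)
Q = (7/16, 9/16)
0.1022 bits

KL divergence: D_KL(P||Q) = Σ p(x) log(p(x)/q(x))

Computing term by term:
  x=0: 5/8 × log_2[(5/8)/(7/16)] = 5/8 × 0.5146 = 0.3216
  x=1: 3/8 × log_2[(3/8)/(9/16)] = 3/8 × -0.5850 = -0.2194

D_KL(P||Q) = 0.1022 bits

Note: KL divergence is always non-negative and equals 0 iff P = Q.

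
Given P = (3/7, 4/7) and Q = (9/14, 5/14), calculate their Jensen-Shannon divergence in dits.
0.0101 dits

Jensen-Shannon divergence is:
JSD(P||Q) = 0.5 × D_KL(P||M) + 0.5 × D_KL(Q||M)
where M = 0.5 × (P + Q) is the mixture distribution.

M = 0.5 × (3/7, 4/7) + 0.5 × (9/14, 5/14) = (15/28, 13/28)

D_KL(P||M) = 0.0100 dits
D_KL(Q||M) = 0.0102 dits

JSD(P||Q) = 0.5 × 0.0100 + 0.5 × 0.0102 = 0.0101 dits

Unlike KL divergence, JSD is symmetric and bounded: 0 ≤ JSD ≤ log(2).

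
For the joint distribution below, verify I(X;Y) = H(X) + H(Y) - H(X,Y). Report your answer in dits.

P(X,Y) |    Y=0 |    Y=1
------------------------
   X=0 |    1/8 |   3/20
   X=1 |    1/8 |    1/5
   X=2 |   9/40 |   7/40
I(X;Y) = 0.0051 dits

Mutual information has multiple equivalent forms:
- I(X;Y) = H(X) - H(X|Y)
- I(X;Y) = H(Y) - H(Y|X)
- I(X;Y) = H(X) + H(Y) - H(X,Y)

Computing all quantities:
H(X) = 0.4720, H(Y) = 0.3005, H(X,Y) = 0.7674
H(X|Y) = 0.4669, H(Y|X) = 0.2954

Verification:
H(X) - H(X|Y) = 0.4720 - 0.4669 = 0.0051
H(Y) - H(Y|X) = 0.3005 - 0.2954 = 0.0051
H(X) + H(Y) - H(X,Y) = 0.4720 + 0.3005 - 0.7674 = 0.0051

All forms give I(X;Y) = 0.0051 dits. ✓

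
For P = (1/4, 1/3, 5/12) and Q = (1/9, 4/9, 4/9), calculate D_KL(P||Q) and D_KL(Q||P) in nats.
D_KL(P||Q) = 0.0799, D_KL(Q||P) = 0.0664

KL divergence is not symmetric: D_KL(P||Q) ≠ D_KL(Q||P) in general.

D_KL(P||Q) = 0.0799 nats
D_KL(Q||P) = 0.0664 nats

No, they are not equal!

This asymmetry is why KL divergence is not a true distance metric.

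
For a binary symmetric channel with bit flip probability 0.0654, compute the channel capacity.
0.6515 bits

For a binary symmetric channel (BSC) with error probability p:
Capacity C = 1 - H(p) bits per symbol

where H(p) = -p log₂(p) - (1-p) log₂(1-p) is the binary entropy function.

H(0.0654) = 0.3485 bits
C = 1 - 0.3485 = 0.6515 bits per symbol

This means we can reliably transmit up to 0.6515 bits of information per channel use.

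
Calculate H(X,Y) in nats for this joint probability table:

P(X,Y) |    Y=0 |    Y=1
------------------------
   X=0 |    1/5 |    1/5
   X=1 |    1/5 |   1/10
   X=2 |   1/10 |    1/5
1.7481 nats

Joint entropy is H(X,Y) = -Σ_{x,y} p(x,y) log p(x,y).

Summing over all non-zero entries:
H(X,Y) = -[1/5·log_e(1/5) + 1/5·log_e(1/5) + 1/5·log_e(1/5) + 1/10·log_e(1/10) + 1/10·log_e(1/10) + 1/5·log_e(1/5)]
H(X,Y) = 1.7481 nats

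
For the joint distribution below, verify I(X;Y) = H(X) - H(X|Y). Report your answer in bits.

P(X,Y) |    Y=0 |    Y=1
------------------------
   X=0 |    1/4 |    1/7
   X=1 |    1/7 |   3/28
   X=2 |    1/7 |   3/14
I(X;Y) = 0.0317 bits

Mutual information has multiple equivalent forms:
- I(X;Y) = H(X) - H(X|Y)
- I(X;Y) = H(Y) - H(Y|X)
- I(X;Y) = H(X) + H(Y) - H(X,Y)

Computing all quantities:
H(X) = 1.5601, H(Y) = 0.9963, H(X,Y) = 2.5246
H(X|Y) = 1.5283, H(Y|X) = 0.9646

Verification:
H(X) - H(X|Y) = 1.5601 - 1.5283 = 0.0317
H(Y) - H(Y|X) = 0.9963 - 0.9646 = 0.0317
H(X) + H(Y) - H(X,Y) = 1.5601 + 0.9963 - 2.5246 = 0.0317

All forms give I(X;Y) = 0.0317 bits. ✓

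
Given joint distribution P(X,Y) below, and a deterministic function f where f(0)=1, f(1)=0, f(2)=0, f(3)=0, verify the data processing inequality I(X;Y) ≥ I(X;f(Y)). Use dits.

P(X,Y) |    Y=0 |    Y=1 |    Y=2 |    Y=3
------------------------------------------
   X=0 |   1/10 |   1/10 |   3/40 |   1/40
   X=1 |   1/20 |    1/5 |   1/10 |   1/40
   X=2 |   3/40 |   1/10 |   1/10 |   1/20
I(X;Y) = 0.0156, I(X;f(Y)) = 0.0084, inequality holds: 0.0156 ≥ 0.0084

Data Processing Inequality: For any Markov chain X → Y → Z, we have I(X;Y) ≥ I(X;Z).

Here Z = f(Y) is a deterministic function of Y, forming X → Y → Z.

Original I(X;Y) = 0.0156 dits

After applying f:
P(X,Z) where Z=f(Y):
- P(X,Z=0) = P(X,Y=1) + P(X,Y=2) + P(X,Y=3)
- P(X,Z=1) = P(X,Y=0)

I(X;Z) = I(X;f(Y)) = 0.0084 dits

Verification: 0.0156 ≥ 0.0084 ✓

Information cannot be created by processing; the function f can only lose information about X.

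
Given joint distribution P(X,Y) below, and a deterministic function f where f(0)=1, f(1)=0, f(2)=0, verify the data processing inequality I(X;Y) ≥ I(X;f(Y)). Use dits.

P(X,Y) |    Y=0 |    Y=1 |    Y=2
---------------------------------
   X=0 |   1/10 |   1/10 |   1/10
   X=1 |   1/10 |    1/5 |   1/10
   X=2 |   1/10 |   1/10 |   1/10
I(X;Y) = 0.0060, I(X;f(Y)) = 0.0017, inequality holds: 0.0060 ≥ 0.0017

Data Processing Inequality: For any Markov chain X → Y → Z, we have I(X;Y) ≥ I(X;Z).

Here Z = f(Y) is a deterministic function of Y, forming X → Y → Z.

Original I(X;Y) = 0.0060 dits

After applying f:
P(X,Z) where Z=f(Y):
- P(X,Z=0) = P(X,Y=1) + P(X,Y=2)
- P(X,Z=1) = P(X,Y=0)

I(X;Z) = I(X;f(Y)) = 0.0017 dits

Verification: 0.0060 ≥ 0.0017 ✓

Information cannot be created by processing; the function f can only lose information about X.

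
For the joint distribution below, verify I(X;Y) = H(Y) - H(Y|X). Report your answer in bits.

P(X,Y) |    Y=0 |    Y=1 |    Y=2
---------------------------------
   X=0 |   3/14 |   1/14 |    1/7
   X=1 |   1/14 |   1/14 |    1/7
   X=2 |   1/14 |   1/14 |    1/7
I(X;Y) = 0.0481 bits

Mutual information has multiple equivalent forms:
- I(X;Y) = H(X) - H(X|Y)
- I(X;Y) = H(Y) - H(Y|X)
- I(X;Y) = H(X) + H(Y) - H(X,Y)

Computing all quantities:
H(X) = 1.5567, H(Y) = 1.5306, H(X,Y) = 3.0391
H(X|Y) = 1.5085, H(Y|X) = 1.4825

Verification:
H(X) - H(X|Y) = 1.5567 - 1.5085 = 0.0481
H(Y) - H(Y|X) = 1.5306 - 1.4825 = 0.0481
H(X) + H(Y) - H(X,Y) = 1.5567 + 1.5306 - 3.0391 = 0.0481

All forms give I(X;Y) = 0.0481 bits. ✓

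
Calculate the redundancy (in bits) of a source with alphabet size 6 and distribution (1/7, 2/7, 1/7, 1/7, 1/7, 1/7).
0.0633 bits

Redundancy measures how far a source is from maximum entropy:
R = H_max - H(X)

Maximum entropy for 6 symbols: H_max = log_2(6) = 2.5850 bits
Actual entropy: H(X) = 2.5216 bits
Redundancy: R = 2.5850 - 2.5216 = 0.0633 bits

This redundancy represents potential for compression: the source could be compressed by 0.0633 bits per symbol.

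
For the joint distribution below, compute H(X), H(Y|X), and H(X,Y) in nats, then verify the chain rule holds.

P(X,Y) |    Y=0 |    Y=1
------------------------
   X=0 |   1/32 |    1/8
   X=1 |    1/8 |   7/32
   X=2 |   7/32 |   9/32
H(X,Y) = 1.6499, H(X) = 1.0037, H(Y|X) = 0.6462 (all in nats)

Chain rule: H(X,Y) = H(X) + H(Y|X)

Left side — joint entropy directly:
H(X,Y) = -Σ p(x,y) log p(x,y) = 1.6499 nats

Right side — compute H(Y|X) from the conditional distributions:
P(X) = (5/32, 11/32, 1/2), so H(X) = 1.0037 nats
H(Y|X) = Σ_x P(X=x) · H(Y|X=x):
  P(Y|X=0) = (1/5, 4/5), H(Y|X=0) = 0.5004, weight P(X=0) = 5/32
  P(Y|X=1) = (4/11, 7/11), H(Y|X=1) = 0.6555, weight P(X=1) = 11/32
  P(Y|X=2) = (7/16, 9/16), H(Y|X=2) = 0.6853, weight P(X=2) = 1/2
H(Y|X) = 0.6462 nats

H(X) + H(Y|X) = 1.0037 + 0.6462 = 1.6499 nats

Both sides equal 1.6499 nats. ✓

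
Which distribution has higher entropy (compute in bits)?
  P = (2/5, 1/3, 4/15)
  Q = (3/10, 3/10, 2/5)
Q

Computing entropies in bits:
H(P) = 1.5656
H(Q) = 1.5710

Distribution Q has higher entropy.

Intuition: The distribution closer to uniform (more spread out) has higher entropy.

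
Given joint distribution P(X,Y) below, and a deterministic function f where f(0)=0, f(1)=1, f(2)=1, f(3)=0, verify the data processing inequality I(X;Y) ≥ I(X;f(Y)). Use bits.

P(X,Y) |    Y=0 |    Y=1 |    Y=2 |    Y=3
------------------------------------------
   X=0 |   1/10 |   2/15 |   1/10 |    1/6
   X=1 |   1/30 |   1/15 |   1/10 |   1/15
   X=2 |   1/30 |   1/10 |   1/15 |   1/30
I(X;Y) = 0.0481, I(X;f(Y)) = 0.0328, inequality holds: 0.0481 ≥ 0.0328

Data Processing Inequality: For any Markov chain X → Y → Z, we have I(X;Y) ≥ I(X;Z).

Here Z = f(Y) is a deterministic function of Y, forming X → Y → Z.

Original I(X;Y) = 0.0481 bits

After applying f:
P(X,Z) where Z=f(Y):
- P(X,Z=0) = P(X,Y=0) + P(X,Y=3)
- P(X,Z=1) = P(X,Y=1) + P(X,Y=2)

I(X;Z) = I(X;f(Y)) = 0.0328 bits

Verification: 0.0481 ≥ 0.0328 ✓

Information cannot be created by processing; the function f can only lose information about X.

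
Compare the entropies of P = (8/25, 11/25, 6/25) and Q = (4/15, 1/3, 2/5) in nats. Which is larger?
Q

Computing entropies in nats:
H(P) = 1.0684
H(Q) = 1.0852

Distribution Q has higher entropy.

Intuition: The distribution closer to uniform (more spread out) has higher entropy.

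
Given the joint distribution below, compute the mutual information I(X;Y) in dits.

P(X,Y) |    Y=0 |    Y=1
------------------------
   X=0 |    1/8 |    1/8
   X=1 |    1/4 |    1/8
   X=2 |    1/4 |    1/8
0.0047 dits

Mutual information: I(X;Y) = H(X) + H(Y) - H(X,Y)

Marginals:
P(X) = (1/4, 3/8, 3/8), H(X) = 0.4700 dits
P(Y) = (5/8, 3/8), H(Y) = 0.2873 dits

Joint entropy: H(X,Y) = 0.7526 dits

I(X;Y) = 0.4700 + 0.2873 - 0.7526 = 0.0047 dits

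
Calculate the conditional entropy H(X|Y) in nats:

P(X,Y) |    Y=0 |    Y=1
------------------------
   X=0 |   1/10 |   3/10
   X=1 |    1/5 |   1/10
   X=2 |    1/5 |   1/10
1.0026 nats

Using the chain rule: H(X|Y) = H(X,Y) - H(Y)

First, compute H(X,Y) = 1.6957 nats

Marginal P(Y) = (1/2, 1/2)
H(Y) = 0.6931 nats

H(X|Y) = H(X,Y) - H(Y) = 1.6957 - 0.6931 = 1.0026 nats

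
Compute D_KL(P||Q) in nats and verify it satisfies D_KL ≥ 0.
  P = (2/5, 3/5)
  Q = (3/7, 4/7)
0.0017 nats

KL divergence satisfies the Gibbs inequality: D_KL(P||Q) ≥ 0 for all distributions P, Q.

D_KL(P||Q) = Σ p(x) log(p(x)/q(x))
Term by term:
  x=0: 2/5 × log_e[(2/5)/(3/7)] = -0.0276
  x=1: 3/5 × log_e[(3/5)/(4/7)] = 0.0293
D_KL(P||Q) = 0.0017 nats

D_KL(P||Q) = 0.0017 ≥ 0 ✓

This non-negativity is a fundamental property: relative entropy cannot be negative because it measures how different Q is from P.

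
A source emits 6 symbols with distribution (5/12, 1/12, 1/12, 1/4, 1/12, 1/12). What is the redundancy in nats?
0.2521 nats

Redundancy measures how far a source is from maximum entropy:
R = H_max - H(X)

Maximum entropy for 6 symbols: H_max = log_e(6) = 1.7918 nats
Actual entropy: H(X) = 1.5397 nats
Redundancy: R = 1.7918 - 1.5397 = 0.2521 nats

This redundancy represents potential for compression: the source could be compressed by 0.2521 nats per symbol.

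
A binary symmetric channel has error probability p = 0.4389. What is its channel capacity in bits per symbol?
0.0108 bits

For a binary symmetric channel (BSC) with error probability p:
Capacity C = 1 - H(p) bits per symbol

where H(p) = -p log₂(p) - (1-p) log₂(1-p) is the binary entropy function.

H(0.4389) = 0.9892 bits
C = 1 - 0.9892 = 0.0108 bits per symbol

This means we can reliably transmit up to 0.0108 bits of information per channel use.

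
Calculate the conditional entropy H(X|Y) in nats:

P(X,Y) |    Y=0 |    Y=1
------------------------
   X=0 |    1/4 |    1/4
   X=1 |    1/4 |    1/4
0.6931 nats

Using the chain rule: H(X|Y) = H(X,Y) - H(Y)

First, compute H(X,Y) = 1.3863 nats

Marginal P(Y) = (1/2, 1/2)
H(Y) = 0.6931 nats

H(X|Y) = H(X,Y) - H(Y) = 1.3863 - 0.6931 = 0.6931 nats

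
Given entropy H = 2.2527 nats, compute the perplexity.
9.5134

Perplexity is e^H (or exp(H) for natural log).

H = 2.2527 nats
Perplexity = e^2.2527 = 9.5134

Interpretation: The model's uncertainty is equivalent to choosing uniformly among 9.5 options.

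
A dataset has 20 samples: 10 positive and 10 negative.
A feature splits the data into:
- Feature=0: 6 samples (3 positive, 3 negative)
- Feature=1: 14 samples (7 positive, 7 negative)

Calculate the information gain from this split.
0.0000 bits

Information Gain = H(Y) - H(Y|Feature)

Before split:
P(positive) = 10/20 = 0.5000
H(Y) = 1.0000 bits

After split:
Feature=0: H = 1.0000 bits (weight = 6/20)
Feature=1: H = 1.0000 bits (weight = 14/20)
H(Y|Feature) = (6/20)×1.0000 + (14/20)×1.0000 = 1.0000 bits

Information Gain = 1.0000 - 1.0000 = 0.0000 bits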